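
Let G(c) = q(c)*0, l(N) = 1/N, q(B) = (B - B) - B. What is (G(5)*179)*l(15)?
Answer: 0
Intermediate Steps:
q(B) = -B (q(B) = 0 - B = -B)
G(c) = 0 (G(c) = -c*0 = 0)
(G(5)*179)*l(15) = (0*179)/15 = 0*(1/15) = 0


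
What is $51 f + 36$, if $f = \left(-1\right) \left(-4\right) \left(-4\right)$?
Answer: $-780$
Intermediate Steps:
$f = -16$ ($f = 4 \left(-4\right) = -16$)
$51 f + 36 = 51 \left(-16\right) + 36 = -816 + 36 = -780$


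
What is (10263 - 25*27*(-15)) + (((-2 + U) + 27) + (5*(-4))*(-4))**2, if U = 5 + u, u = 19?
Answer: 37029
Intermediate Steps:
U = 24 (U = 5 + 19 = 24)
(10263 - 25*27*(-15)) + (((-2 + U) + 27) + (5*(-4))*(-4))**2 = (10263 - 25*27*(-15)) + (((-2 + 24) + 27) + (5*(-4))*(-4))**2 = (10263 - 675*(-15)) + ((22 + 27) - 20*(-4))**2 = (10263 + 10125) + (49 + 80)**2 = 20388 + 129**2 = 20388 + 16641 = 37029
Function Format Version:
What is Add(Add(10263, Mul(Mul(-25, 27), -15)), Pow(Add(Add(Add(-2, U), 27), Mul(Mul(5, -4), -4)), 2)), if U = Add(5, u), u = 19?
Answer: 37029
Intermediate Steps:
U = 24 (U = Add(5, 19) = 24)
Add(Add(10263, Mul(Mul(-25, 27), -15)), Pow(Add(Add(Add(-2, U), 27), Mul(Mul(5, -4), -4)), 2)) = Add(Add(10263, Mul(Mul(-25, 27), -15)), Pow(Add(Add(Add(-2, 24), 27), Mul(Mul(5, -4), -4)), 2)) = Add(Add(10263, Mul(-675, -15)), Pow(Add(Add(22, 27), Mul(-20, -4)), 2)) = Add(Add(10263, 10125), Pow(Add(49, 80), 2)) = Add(20388, Pow(129, 2)) = Add(20388, 16641) = 37029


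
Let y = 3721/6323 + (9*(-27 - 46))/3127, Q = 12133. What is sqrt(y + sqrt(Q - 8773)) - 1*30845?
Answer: -30845 + 2*sqrt(36980381985119 + 390932814424441*sqrt(210))/19772021 ≈ -30837.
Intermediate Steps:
y = 7481356/19772021 (y = 3721*(1/6323) + (9*(-73))*(1/3127) = 3721/6323 - 657*1/3127 = 3721/6323 - 657/3127 = 7481356/19772021 ≈ 0.37838)
sqrt(y + sqrt(Q - 8773)) - 1*30845 = sqrt(7481356/19772021 + sqrt(12133 - 8773)) - 1*30845 = sqrt(7481356/19772021 + sqrt(3360)) - 30845 = sqrt(7481356/19772021 + 4*sqrt(210)) - 30845 = -30845 + sqrt(7481356/19772021 + 4*sqrt(210))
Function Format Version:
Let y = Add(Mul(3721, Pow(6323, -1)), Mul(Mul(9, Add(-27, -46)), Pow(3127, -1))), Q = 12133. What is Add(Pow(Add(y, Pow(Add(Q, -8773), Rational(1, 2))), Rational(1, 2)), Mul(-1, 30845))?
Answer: Add(-30845, Mul(Rational(2, 19772021), Pow(Add(36980381985119, Mul(390932814424441, Pow(210, Rational(1, 2)))), Rational(1, 2)))) ≈ -30837.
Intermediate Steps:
y = Rational(7481356, 19772021) (y = Add(Mul(3721, Rational(1, 6323)), Mul(Mul(9, -73), Rational(1, 3127))) = Add(Rational(3721, 6323), Mul(-657, Rational(1, 3127))) = Add(Rational(3721, 6323), Rational(-657, 3127)) = Rational(7481356, 19772021) ≈ 0.37838)
Add(Pow(Add(y, Pow(Add(Q, -8773), Rational(1, 2))), Rational(1, 2)), Mul(-1, 30845)) = Add(Pow(Add(Rational(7481356, 19772021), Pow(Add(12133, -8773), Rational(1, 2))), Rational(1, 2)), Mul(-1, 30845)) = Add(Pow(Add(Rational(7481356, 19772021), Pow(3360, Rational(1, 2))), Rational(1, 2)), -30845) = Add(Pow(Add(Rational(7481356, 19772021), Mul(4, Pow(210, Rational(1, 2)))), Rational(1, 2)), -30845) = Add(-30845, Pow(Add(Rational(7481356, 19772021), Mul(4, Pow(210, Rational(1, 2)))), Rational(1, 2)))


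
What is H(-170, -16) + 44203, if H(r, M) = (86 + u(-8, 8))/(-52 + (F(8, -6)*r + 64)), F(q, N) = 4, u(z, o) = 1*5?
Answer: 29527513/668 ≈ 44203.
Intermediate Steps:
u(z, o) = 5
H(r, M) = 91/(12 + 4*r) (H(r, M) = (86 + 5)/(-52 + (4*r + 64)) = 91/(-52 + (64 + 4*r)) = 91/(12 + 4*r))
H(-170, -16) + 44203 = 91/(4*(3 - 170)) + 44203 = (91/4)/(-167) + 44203 = (91/4)*(-1/167) + 44203 = -91/668 + 44203 = 29527513/668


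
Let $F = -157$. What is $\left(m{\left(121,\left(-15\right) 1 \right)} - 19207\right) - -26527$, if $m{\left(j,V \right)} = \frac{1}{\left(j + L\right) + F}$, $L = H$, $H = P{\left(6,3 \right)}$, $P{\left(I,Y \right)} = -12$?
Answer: $\frac{351359}{48} \approx 7320.0$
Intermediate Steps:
$H = -12$
$L = -12$
$m{\left(j,V \right)} = \frac{1}{-169 + j}$ ($m{\left(j,V \right)} = \frac{1}{\left(j - 12\right) - 157} = \frac{1}{\left(-12 + j\right) - 157} = \frac{1}{-169 + j}$)
$\left(m{\left(121,\left(-15\right) 1 \right)} - 19207\right) - -26527 = \left(\frac{1}{-169 + 121} - 19207\right) - -26527 = \left(\frac{1}{-48} - 19207\right) + 26527 = \left(- \frac{1}{48} - 19207\right) + 26527 = - \frac{921937}{48} + 26527 = \frac{351359}{48}$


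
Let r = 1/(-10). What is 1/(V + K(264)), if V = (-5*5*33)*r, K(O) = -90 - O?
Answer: -2/543 ≈ -0.0036832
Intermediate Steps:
r = -1/10 ≈ -0.10000
V = 165/2 (V = (-5*5*33)*(-1/10) = -25*33*(-1/10) = -825*(-1/10) = 165/2 ≈ 82.500)
1/(V + K(264)) = 1/(165/2 + (-90 - 1*264)) = 1/(165/2 + (-90 - 264)) = 1/(165/2 - 354) = 1/(-543/2) = -2/543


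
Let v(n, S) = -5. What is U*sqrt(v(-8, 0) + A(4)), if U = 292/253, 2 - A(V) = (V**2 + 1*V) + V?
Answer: 876*I*sqrt(3)/253 ≈ 5.9971*I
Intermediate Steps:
A(V) = 2 - V**2 - 2*V (A(V) = 2 - ((V**2 + 1*V) + V) = 2 - ((V**2 + V) + V) = 2 - ((V + V**2) + V) = 2 - (V**2 + 2*V) = 2 + (-V**2 - 2*V) = 2 - V**2 - 2*V)
U = 292/253 (U = 292*(1/253) = 292/253 ≈ 1.1542)
U*sqrt(v(-8, 0) + A(4)) = 292*sqrt(-5 + (2 - 1*4**2 - 2*4))/253 = 292*sqrt(-5 + (2 - 1*16 - 8))/253 = 292*sqrt(-5 + (2 - 16 - 8))/253 = 292*sqrt(-5 - 22)/253 = 292*sqrt(-27)/253 = 292*(3*I*sqrt(3))/253 = 876*I*sqrt(3)/253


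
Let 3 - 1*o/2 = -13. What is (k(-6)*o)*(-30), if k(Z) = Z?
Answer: 5760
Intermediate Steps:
o = 32 (o = 6 - 2*(-13) = 6 + 26 = 32)
(k(-6)*o)*(-30) = -6*32*(-30) = -192*(-30) = 5760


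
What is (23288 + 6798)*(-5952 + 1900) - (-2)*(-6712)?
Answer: -121921896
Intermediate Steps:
(23288 + 6798)*(-5952 + 1900) - (-2)*(-6712) = 30086*(-4052) - 1*13424 = -121908472 - 13424 = -121921896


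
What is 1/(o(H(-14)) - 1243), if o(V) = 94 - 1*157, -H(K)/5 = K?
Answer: -1/1306 ≈ -0.00076570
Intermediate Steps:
H(K) = -5*K
o(V) = -63 (o(V) = 94 - 157 = -63)
1/(o(H(-14)) - 1243) = 1/(-63 - 1243) = 1/(-1306) = -1/1306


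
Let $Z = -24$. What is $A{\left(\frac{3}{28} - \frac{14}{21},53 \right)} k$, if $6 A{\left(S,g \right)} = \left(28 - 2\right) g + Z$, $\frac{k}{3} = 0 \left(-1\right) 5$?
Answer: $0$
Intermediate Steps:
$k = 0$ ($k = 3 \cdot 0 \left(-1\right) 5 = 3 \cdot 0 \cdot 5 = 3 \cdot 0 = 0$)
$A{\left(S,g \right)} = -4 + \frac{13 g}{3}$ ($A{\left(S,g \right)} = \frac{\left(28 - 2\right) g - 24}{6} = \frac{26 g - 24}{6} = \frac{-24 + 26 g}{6} = -4 + \frac{13 g}{3}$)
$A{\left(\frac{3}{28} - \frac{14}{21},53 \right)} k = \left(-4 + \frac{13}{3} \cdot 53\right) 0 = \left(-4 + \frac{689}{3}\right) 0 = \frac{677}{3} \cdot 0 = 0$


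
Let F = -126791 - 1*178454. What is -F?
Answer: 305245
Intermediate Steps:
F = -305245 (F = -126791 - 178454 = -305245)
-F = -1*(-305245) = 305245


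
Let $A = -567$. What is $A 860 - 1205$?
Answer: $-488825$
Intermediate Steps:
$A 860 - 1205 = \left(-567\right) 860 - 1205 = -487620 - 1205 = -488825$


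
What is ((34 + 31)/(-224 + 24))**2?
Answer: 169/1600 ≈ 0.10563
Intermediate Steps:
((34 + 31)/(-224 + 24))**2 = (65/(-200))**2 = (65*(-1/200))**2 = (-13/40)**2 = 169/1600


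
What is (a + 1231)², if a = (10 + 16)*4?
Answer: 1782225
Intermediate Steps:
a = 104 (a = 26*4 = 104)
(a + 1231)² = (104 + 1231)² = 1335² = 1782225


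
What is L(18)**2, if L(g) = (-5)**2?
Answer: 625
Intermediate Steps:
L(g) = 25
L(18)**2 = 25**2 = 625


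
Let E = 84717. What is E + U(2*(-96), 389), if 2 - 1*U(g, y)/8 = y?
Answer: 81621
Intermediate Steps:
U(g, y) = 16 - 8*y
E + U(2*(-96), 389) = 84717 + (16 - 8*389) = 84717 + (16 - 3112) = 84717 - 3096 = 81621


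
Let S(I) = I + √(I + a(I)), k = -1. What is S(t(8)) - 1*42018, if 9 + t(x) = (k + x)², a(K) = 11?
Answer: -41978 + √51 ≈ -41971.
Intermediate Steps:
t(x) = -9 + (-1 + x)²
S(I) = I + √(11 + I) (S(I) = I + √(I + 11) = I + √(11 + I))
S(t(8)) - 1*42018 = ((-9 + (-1 + 8)²) + √(11 + (-9 + (-1 + 8)²))) - 1*42018 = ((-9 + 7²) + √(11 + (-9 + 7²))) - 42018 = ((-9 + 49) + √(11 + (-9 + 49))) - 42018 = (40 + √(11 + 40)) - 42018 = (40 + √51) - 42018 = -41978 + √51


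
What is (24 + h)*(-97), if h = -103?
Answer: 7663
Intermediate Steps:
(24 + h)*(-97) = (24 - 103)*(-97) = -79*(-97) = 7663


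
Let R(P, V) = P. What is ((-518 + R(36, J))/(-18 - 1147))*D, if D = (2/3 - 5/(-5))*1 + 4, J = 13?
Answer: 8194/3495 ≈ 2.3445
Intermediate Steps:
D = 17/3 (D = (2*(⅓) - 5*(-⅕))*1 + 4 = (⅔ + 1)*1 + 4 = (5/3)*1 + 4 = 5/3 + 4 = 17/3 ≈ 5.6667)
((-518 + R(36, J))/(-18 - 1147))*D = ((-518 + 36)/(-18 - 1147))*(17/3) = -482/(-1165)*(17/3) = -482*(-1/1165)*(17/3) = (482/1165)*(17/3) = 8194/3495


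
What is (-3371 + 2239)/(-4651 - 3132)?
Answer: 1132/7783 ≈ 0.14545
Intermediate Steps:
(-3371 + 2239)/(-4651 - 3132) = -1132/(-7783) = -1132*(-1/7783) = 1132/7783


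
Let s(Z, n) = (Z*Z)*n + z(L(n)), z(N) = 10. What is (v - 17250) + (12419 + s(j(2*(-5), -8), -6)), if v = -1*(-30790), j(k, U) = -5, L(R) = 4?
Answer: 25819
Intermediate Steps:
s(Z, n) = 10 + n*Z² (s(Z, n) = (Z*Z)*n + 10 = Z²*n + 10 = n*Z² + 10 = 10 + n*Z²)
v = 30790
(v - 17250) + (12419 + s(j(2*(-5), -8), -6)) = (30790 - 17250) + (12419 + (10 - 6*(-5)²)) = 13540 + (12419 + (10 - 6*25)) = 13540 + (12419 + (10 - 150)) = 13540 + (12419 - 140) = 13540 + 12279 = 25819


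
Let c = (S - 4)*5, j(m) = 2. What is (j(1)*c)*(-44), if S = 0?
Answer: 1760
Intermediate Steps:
c = -20 (c = (0 - 4)*5 = -4*5 = -20)
(j(1)*c)*(-44) = (2*(-20))*(-44) = -40*(-44) = 1760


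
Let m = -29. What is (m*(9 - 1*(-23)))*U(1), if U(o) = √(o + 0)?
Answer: -928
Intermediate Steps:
U(o) = √o
(m*(9 - 1*(-23)))*U(1) = (-29*(9 - 1*(-23)))*√1 = -29*(9 + 23)*1 = -29*32*1 = -928*1 = -928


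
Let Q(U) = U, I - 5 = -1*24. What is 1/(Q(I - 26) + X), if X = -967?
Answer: -1/1012 ≈ -0.00098814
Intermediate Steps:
I = -19 (I = 5 - 1*24 = 5 - 24 = -19)
1/(Q(I - 26) + X) = 1/((-19 - 26) - 967) = 1/(-45 - 967) = 1/(-1012) = -1/1012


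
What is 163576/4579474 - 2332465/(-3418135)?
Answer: 1124058767417/1565326036099 ≈ 0.71810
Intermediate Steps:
163576/4579474 - 2332465/(-3418135) = 163576*(1/4579474) - 2332465*(-1/3418135) = 81788/2289737 + 466493/683627 = 1124058767417/1565326036099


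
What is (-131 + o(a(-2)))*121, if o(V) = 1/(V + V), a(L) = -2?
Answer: -63525/4 ≈ -15881.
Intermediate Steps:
o(V) = 1/(2*V)
(-131 + o(a(-2)))*121 = (-131 + (½)/(-2))*121 = (-131 + (½)*(-½))*121 = (-131 - ¼)*121 = -525/4*121 = -63525/4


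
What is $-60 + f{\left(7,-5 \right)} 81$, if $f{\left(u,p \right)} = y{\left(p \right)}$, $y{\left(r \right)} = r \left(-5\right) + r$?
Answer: $1560$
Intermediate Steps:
$y{\left(r \right)} = - 4 r$ ($y{\left(r \right)} = - 5 r + r = - 4 r$)
$f{\left(u,p \right)} = - 4 p$
$-60 + f{\left(7,-5 \right)} 81 = -60 + \left(-4\right) \left(-5\right) 81 = -60 + 20 \cdot 81 = -60 + 1620 = 1560$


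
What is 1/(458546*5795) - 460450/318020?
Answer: -30588546130337/21126657493535 ≈ -1.4479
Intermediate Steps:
1/(458546*5795) - 460450/318020 = (1/458546)*(1/5795) - 460450*1/318020 = 1/2657274070 - 46045/31802 = -30588546130337/21126657493535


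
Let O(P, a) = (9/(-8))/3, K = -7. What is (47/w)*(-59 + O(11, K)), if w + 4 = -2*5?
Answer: 22325/112 ≈ 199.33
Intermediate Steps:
w = -14 (w = -4 - 2*5 = -4 - 10 = -14)
O(P, a) = -3/8 (O(P, a) = (9*(-⅛))*(⅓) = -9/8*⅓ = -3/8)
(47/w)*(-59 + O(11, K)) = (47/(-14))*(-59 - 3/8) = (47*(-1/14))*(-475/8) = -47/14*(-475/8) = 22325/112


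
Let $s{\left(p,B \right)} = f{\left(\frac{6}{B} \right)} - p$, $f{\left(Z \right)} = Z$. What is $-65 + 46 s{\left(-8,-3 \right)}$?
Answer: $211$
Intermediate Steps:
$s{\left(p,B \right)} = - p + \frac{6}{B}$ ($s{\left(p,B \right)} = \frac{6}{B} - p = - p + \frac{6}{B}$)
$-65 + 46 s{\left(-8,-3 \right)} = -65 + 46 \left(\left(-1\right) \left(-8\right) + \frac{6}{-3}\right) = -65 + 46 \left(8 + 6 \left(- \frac{1}{3}\right)\right) = -65 + 46 \left(8 - 2\right) = -65 + 46 \cdot 6 = -65 + 276 = 211$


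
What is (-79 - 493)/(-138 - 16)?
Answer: 26/7 ≈ 3.7143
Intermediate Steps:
(-79 - 493)/(-138 - 16) = -572/(-154) = -572*(-1/154) = 26/7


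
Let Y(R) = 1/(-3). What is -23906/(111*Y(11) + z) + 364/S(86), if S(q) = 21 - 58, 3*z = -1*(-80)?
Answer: 2642282/1147 ≈ 2303.6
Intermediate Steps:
z = 80/3 (z = (-1*(-80))/3 = (⅓)*80 = 80/3 ≈ 26.667)
Y(R) = -⅓
S(q) = -37
-23906/(111*Y(11) + z) + 364/S(86) = -23906/(111*(-⅓) + 80/3) + 364/(-37) = -23906/(-37 + 80/3) + 364*(-1/37) = -23906/(-31/3) - 364/37 = -23906*(-3/31) - 364/37 = 71718/31 - 364/37 = 2642282/1147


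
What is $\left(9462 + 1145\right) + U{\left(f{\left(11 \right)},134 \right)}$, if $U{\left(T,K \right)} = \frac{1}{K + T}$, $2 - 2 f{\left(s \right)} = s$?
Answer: $\frac{2747215}{259} \approx 10607.0$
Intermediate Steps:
$f{\left(s \right)} = 1 - \frac{s}{2}$
$\left(9462 + 1145\right) + U{\left(f{\left(11 \right)},134 \right)} = \left(9462 + 1145\right) + \frac{1}{134 + \left(1 - \frac{11}{2}\right)} = 10607 + \frac{1}{134 + \left(1 - \frac{11}{2}\right)} = 10607 + \frac{1}{134 - \frac{9}{2}} = 10607 + \frac{1}{\frac{259}{2}} = 10607 + \frac{2}{259} = \frac{2747215}{259}$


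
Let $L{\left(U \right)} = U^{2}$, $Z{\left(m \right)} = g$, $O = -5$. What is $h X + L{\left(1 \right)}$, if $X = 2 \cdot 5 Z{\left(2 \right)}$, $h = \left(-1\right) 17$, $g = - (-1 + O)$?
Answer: $-1019$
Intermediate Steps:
$g = 6$ ($g = - (-1 - 5) = \left(-1\right) \left(-6\right) = 6$)
$h = -17$
$Z{\left(m \right)} = 6$
$X = 60$ ($X = 2 \cdot 5 \cdot 6 = 10 \cdot 6 = 60$)
$h X + L{\left(1 \right)} = \left(-17\right) 60 + 1^{2} = -1020 + 1 = -1019$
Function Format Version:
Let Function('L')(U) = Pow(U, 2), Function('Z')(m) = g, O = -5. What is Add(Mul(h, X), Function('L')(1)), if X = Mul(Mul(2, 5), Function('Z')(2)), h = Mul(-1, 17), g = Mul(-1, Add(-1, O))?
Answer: -1019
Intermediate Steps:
g = 6 (g = Mul(-1, Add(-1, -5)) = Mul(-1, -6) = 6)
h = -17
Function('Z')(m) = 6
X = 60 (X = Mul(Mul(2, 5), 6) = Mul(10, 6) = 60)
Add(Mul(h, X), Function('L')(1)) = Add(Mul(-17, 60), Pow(1, 2)) = Add(-1020, 1) = -1019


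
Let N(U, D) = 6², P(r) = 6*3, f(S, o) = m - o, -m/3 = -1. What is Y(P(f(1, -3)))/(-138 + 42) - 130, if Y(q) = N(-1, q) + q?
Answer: -2089/16 ≈ -130.56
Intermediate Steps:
m = 3 (m = -3*(-1) = 3)
f(S, o) = 3 - o
P(r) = 18
N(U, D) = 36
Y(q) = 36 + q
Y(P(f(1, -3)))/(-138 + 42) - 130 = (36 + 18)/(-138 + 42) - 130 = 54/(-96) - 130 = -1/96*54 - 130 = -9/16 - 130 = -2089/16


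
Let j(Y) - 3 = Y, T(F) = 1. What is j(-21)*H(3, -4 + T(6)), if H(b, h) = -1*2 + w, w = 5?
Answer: -54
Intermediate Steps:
j(Y) = 3 + Y
H(b, h) = 3 (H(b, h) = -1*2 + 5 = -2 + 5 = 3)
j(-21)*H(3, -4 + T(6)) = (3 - 21)*3 = -18*3 = -54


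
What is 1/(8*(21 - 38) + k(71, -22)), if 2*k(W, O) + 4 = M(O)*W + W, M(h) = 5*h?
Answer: -2/8015 ≈ -0.00024953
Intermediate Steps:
k(W, O) = -2 + W/2 + 5*O*W/2 (k(W, O) = -2 + ((5*O)*W + W)/2 = -2 + (5*O*W + W)/2 = -2 + (W + 5*O*W)/2 = -2 + (W/2 + 5*O*W/2) = -2 + W/2 + 5*O*W/2)
1/(8*(21 - 38) + k(71, -22)) = 1/(8*(21 - 38) + (-2 + (½)*71 + (5/2)*(-22)*71)) = 1/(8*(-17) + (-2 + 71/2 - 3905)) = 1/(-136 - 7743/2) = 1/(-8015/2) = -2/8015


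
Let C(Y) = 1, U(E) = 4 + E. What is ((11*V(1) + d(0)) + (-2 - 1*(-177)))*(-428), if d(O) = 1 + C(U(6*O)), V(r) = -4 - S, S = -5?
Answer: -80464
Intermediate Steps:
V(r) = 1 (V(r) = -4 - 1*(-5) = -4 + 5 = 1)
d(O) = 2 (d(O) = 1 + 1 = 2)
((11*V(1) + d(0)) + (-2 - 1*(-177)))*(-428) = ((11*1 + 2) + (-2 - 1*(-177)))*(-428) = ((11 + 2) + (-2 + 177))*(-428) = (13 + 175)*(-428) = 188*(-428) = -80464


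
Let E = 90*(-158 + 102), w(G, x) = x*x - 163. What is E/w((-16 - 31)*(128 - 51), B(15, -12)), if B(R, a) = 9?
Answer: 2520/41 ≈ 61.463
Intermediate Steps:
w(G, x) = -163 + x² (w(G, x) = x² - 163 = -163 + x²)
E = -5040 (E = 90*(-56) = -5040)
E/w((-16 - 31)*(128 - 51), B(15, -12)) = -5040/(-163 + 9²) = -5040/(-163 + 81) = -5040/(-82) = -5040*(-1/82) = 2520/41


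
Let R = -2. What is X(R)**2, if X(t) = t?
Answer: 4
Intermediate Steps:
X(R)**2 = (-2)**2 = 4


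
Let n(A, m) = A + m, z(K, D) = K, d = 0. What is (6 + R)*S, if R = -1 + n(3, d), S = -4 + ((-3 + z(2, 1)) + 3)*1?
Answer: -16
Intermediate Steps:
S = -2 (S = -4 + ((-3 + 2) + 3)*1 = -4 + (-1 + 3)*1 = -4 + 2*1 = -4 + 2 = -2)
R = 2 (R = -1 + (3 + 0) = -1 + 3 = 2)
(6 + R)*S = (6 + 2)*(-2) = 8*(-2) = -16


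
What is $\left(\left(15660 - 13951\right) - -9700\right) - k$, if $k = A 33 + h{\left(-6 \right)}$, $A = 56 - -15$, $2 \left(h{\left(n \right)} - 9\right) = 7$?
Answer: $\frac{18107}{2} \approx 9053.5$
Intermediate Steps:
$h{\left(n \right)} = \frac{25}{2}$ ($h{\left(n \right)} = 9 + \frac{1}{2} \cdot 7 = 9 + \frac{7}{2} = \frac{25}{2}$)
$A = 71$ ($A = 56 + 15 = 71$)
$k = \frac{4711}{2}$ ($k = 71 \cdot 33 + \frac{25}{2} = 2343 + \frac{25}{2} = \frac{4711}{2} \approx 2355.5$)
$\left(\left(15660 - 13951\right) - -9700\right) - k = \left(\left(15660 - 13951\right) - -9700\right) - \frac{4711}{2} = \left(1709 + 9700\right) - \frac{4711}{2} = 11409 - \frac{4711}{2} = \frac{18107}{2}$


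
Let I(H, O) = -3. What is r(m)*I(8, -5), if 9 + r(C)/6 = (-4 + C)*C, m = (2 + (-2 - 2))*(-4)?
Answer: -414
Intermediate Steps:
m = 8 (m = (2 - 4)*(-4) = -2*(-4) = 8)
r(C) = -54 + 6*C*(-4 + C) (r(C) = -54 + 6*((-4 + C)*C) = -54 + 6*(C*(-4 + C)) = -54 + 6*C*(-4 + C))
r(m)*I(8, -5) = (-54 - 24*8 + 6*8²)*(-3) = (-54 - 192 + 6*64)*(-3) = (-54 - 192 + 384)*(-3) = 138*(-3) = -414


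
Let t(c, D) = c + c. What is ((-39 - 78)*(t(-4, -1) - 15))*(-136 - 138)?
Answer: -737334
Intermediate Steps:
t(c, D) = 2*c
((-39 - 78)*(t(-4, -1) - 15))*(-136 - 138) = ((-39 - 78)*(2*(-4) - 15))*(-136 - 138) = -117*(-8 - 15)*(-274) = -117*(-23)*(-274) = 2691*(-274) = -737334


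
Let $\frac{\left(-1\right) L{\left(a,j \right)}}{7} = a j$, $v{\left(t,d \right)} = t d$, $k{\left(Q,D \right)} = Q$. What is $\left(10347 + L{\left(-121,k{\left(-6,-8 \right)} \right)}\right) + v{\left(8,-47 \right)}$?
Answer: $4889$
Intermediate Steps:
$v{\left(t,d \right)} = d t$
$L{\left(a,j \right)} = - 7 a j$
$\left(10347 + L{\left(-121,k{\left(-6,-8 \right)} \right)}\right) + v{\left(8,-47 \right)} = \left(10347 - \left(-847\right) \left(-6\right)\right) - 376 = \left(10347 - 5082\right) - 376 = 5265 - 376 = 4889$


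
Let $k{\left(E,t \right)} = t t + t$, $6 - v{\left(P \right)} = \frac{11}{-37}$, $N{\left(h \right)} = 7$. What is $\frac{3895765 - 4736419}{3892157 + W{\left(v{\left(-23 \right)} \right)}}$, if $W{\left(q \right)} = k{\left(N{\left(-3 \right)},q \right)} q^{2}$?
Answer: $- \frac{1575520941294}{7297944176267} \approx -0.21589$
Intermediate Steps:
$v{\left(P \right)} = \frac{233}{37}$ ($v{\left(P \right)} = 6 - \frac{11}{-37} = 6 - 11 \left(- \frac{1}{37}\right) = 6 - - \frac{11}{37} = 6 + \frac{11}{37} = \frac{233}{37}$)
$k{\left(E,t \right)} = t + t^{2}$ ($k{\left(E,t \right)} = t^{2} + t = t + t^{2}$)
$W{\left(q \right)} = q^{3} \left(1 + q\right)$ ($W{\left(q \right)} = q \left(1 + q\right) q^{2} = q^{3} \left(1 + q\right)$)
$\frac{3895765 - 4736419}{3892157 + W{\left(v{\left(-23 \right)} \right)}} = \frac{3895765 - 4736419}{3892157 + \left(\frac{233}{37}\right)^{3} \left(1 + \frac{233}{37}\right)} = - \frac{840654}{3892157 + \frac{12649337}{50653} \cdot \frac{270}{37}} = - \frac{840654}{3892157 + \frac{3415320990}{1874161}} = - \frac{840654}{\frac{7297944176267}{1874161}} = \left(-840654\right) \frac{1874161}{7297944176267} = - \frac{1575520941294}{7297944176267}$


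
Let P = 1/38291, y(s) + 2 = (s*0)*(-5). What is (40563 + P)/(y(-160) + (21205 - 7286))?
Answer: 1553197834/532895847 ≈ 2.9146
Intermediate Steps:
y(s) = -2 (y(s) = -2 + (s*0)*(-5) = -2 + 0*(-5) = -2 + 0 = -2)
P = 1/38291 ≈ 2.6116e-5
(40563 + P)/(y(-160) + (21205 - 7286)) = (40563 + 1/38291)/(-2 + (21205 - 7286)) = 1553197834/(38291*(-2 + 13919)) = (1553197834/38291)/13917 = (1553197834/38291)*(1/13917) = 1553197834/532895847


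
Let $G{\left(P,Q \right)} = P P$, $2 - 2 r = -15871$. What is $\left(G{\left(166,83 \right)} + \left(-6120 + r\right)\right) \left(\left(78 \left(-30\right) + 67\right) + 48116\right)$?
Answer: $\frac{2693047035}{2} \approx 1.3465 \cdot 10^{9}$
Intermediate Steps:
$r = \frac{15873}{2}$ ($r = 1 - - \frac{15871}{2} = 1 + \frac{15871}{2} = \frac{15873}{2} \approx 7936.5$)
$G{\left(P,Q \right)} = P^{2}$
$\left(G{\left(166,83 \right)} + \left(-6120 + r\right)\right) \left(\left(78 \left(-30\right) + 67\right) + 48116\right) = \left(166^{2} + \left(-6120 + \frac{15873}{2}\right)\right) \left(\left(78 \left(-30\right) + 67\right) + 48116\right) = \left(27556 + \frac{3633}{2}\right) \left(\left(-2340 + 67\right) + 48116\right) = \frac{58745 \left(-2273 + 48116\right)}{2} = \frac{58745}{2} \cdot 45843 = \frac{2693047035}{2}$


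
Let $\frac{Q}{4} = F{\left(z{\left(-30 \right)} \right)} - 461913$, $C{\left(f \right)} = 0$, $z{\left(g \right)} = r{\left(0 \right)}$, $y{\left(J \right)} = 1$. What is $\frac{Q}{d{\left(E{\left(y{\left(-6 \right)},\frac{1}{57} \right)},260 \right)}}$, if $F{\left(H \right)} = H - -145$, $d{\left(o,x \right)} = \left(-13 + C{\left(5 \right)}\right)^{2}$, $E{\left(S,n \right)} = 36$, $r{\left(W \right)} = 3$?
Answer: $- \frac{1847060}{169} \approx -10929.0$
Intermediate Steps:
$z{\left(g \right)} = 3$
$d{\left(o,x \right)} = 169$ ($d{\left(o,x \right)} = \left(-13 + 0\right)^{2} = \left(-13\right)^{2} = 169$)
$F{\left(H \right)} = 145 + H$ ($F{\left(H \right)} = H + 145 = 145 + H$)
$Q = -1847060$ ($Q = 4 \left(\left(145 + 3\right) - 461913\right) = 4 \left(148 - 461913\right) = 4 \left(-461765\right) = -1847060$)
$\frac{Q}{d{\left(E{\left(y{\left(-6 \right)},\frac{1}{57} \right)},260 \right)}} = - \frac{1847060}{169}$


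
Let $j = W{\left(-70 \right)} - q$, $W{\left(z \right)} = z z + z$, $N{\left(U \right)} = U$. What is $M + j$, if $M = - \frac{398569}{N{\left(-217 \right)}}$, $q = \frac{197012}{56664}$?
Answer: $\frac{20482966813}{3074022} \approx 6663.3$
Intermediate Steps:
$q = \frac{49253}{14166}$ ($q = 197012 \cdot \frac{1}{56664} = \frac{49253}{14166} \approx 3.4768$)
$W{\left(z \right)} = z + z^{2}$ ($W{\left(z \right)} = z^{2} + z = z + z^{2}$)
$M = \frac{398569}{217}$ ($M = - \frac{398569}{-217} = \left(-398569\right) \left(- \frac{1}{217}\right) = \frac{398569}{217} \approx 1836.7$)
$j = \frac{68372527}{14166}$ ($j = - 70 \left(1 - 70\right) - \frac{49253}{14166} = \left(-70\right) \left(-69\right) - \frac{49253}{14166} = 4830 - \frac{49253}{14166} = \frac{68372527}{14166} \approx 4826.5$)
$M + j = \frac{398569}{217} + \frac{68372527}{14166} = \frac{20482966813}{3074022}$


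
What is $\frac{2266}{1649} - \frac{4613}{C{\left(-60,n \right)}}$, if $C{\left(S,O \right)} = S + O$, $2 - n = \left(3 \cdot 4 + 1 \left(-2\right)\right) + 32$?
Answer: $\frac{7833437}{164900} \approx 47.504$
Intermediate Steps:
$n = -40$ ($n = 2 - \left(\left(3 \cdot 4 + 1 \left(-2\right)\right) + 32\right) = 2 - \left(\left(12 - 2\right) + 32\right) = 2 - \left(10 + 32\right) = 2 - 42 = -40$)
$C{\left(S,O \right)} = O + S$
$\frac{2266}{1649} - \frac{4613}{C{\left(-60,n \right)}} = \frac{2266}{1649} - \frac{4613}{-40 - 60} = 2266 \cdot \frac{1}{1649} - \frac{4613}{-100} = \frac{2266}{1649} - - \frac{4613}{100} = \frac{2266}{1649} + \frac{4613}{100} = \frac{7833437}{164900}$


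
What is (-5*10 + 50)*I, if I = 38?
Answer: 0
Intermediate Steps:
(-5*10 + 50)*I = (-5*10 + 50)*38 = (-50 + 50)*38 = 0*38 = 0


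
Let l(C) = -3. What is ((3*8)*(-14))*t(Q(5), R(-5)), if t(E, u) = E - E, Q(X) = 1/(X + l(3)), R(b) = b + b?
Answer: 0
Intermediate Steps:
R(b) = 2*b
Q(X) = 1/(-3 + X) (Q(X) = 1/(X - 3) = 1/(-3 + X))
t(E, u) = 0
((3*8)*(-14))*t(Q(5), R(-5)) = ((3*8)*(-14))*0 = (24*(-14))*0 = -336*0 = 0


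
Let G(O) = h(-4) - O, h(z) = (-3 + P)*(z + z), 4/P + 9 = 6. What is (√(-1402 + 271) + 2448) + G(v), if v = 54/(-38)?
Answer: 141593/57 + I*√1131 ≈ 2484.1 + 33.63*I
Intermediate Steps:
v = -27/19 (v = 54*(-1/38) = -27/19 ≈ -1.4211)
P = -4/3 (P = 4/(-9 + 6) = 4/(-3) = 4*(-⅓) = -4/3 ≈ -1.3333)
h(z) = -26*z/3 (h(z) = (-3 - 4/3)*(z + z) = -26*z/3)
G(O) = 104/3 - O (G(O) = -26/3*(-4) - O = 104/3 - O)
(√(-1402 + 271) + 2448) + G(v) = (√(-1402 + 271) + 2448) + (104/3 - 1*(-27/19)) = (√(-1131) + 2448) + (104/3 + 27/19) = (I*√1131 + 2448) + 2057/57 = (2448 + I*√1131) + 2057/57 = 141593/57 + I*√1131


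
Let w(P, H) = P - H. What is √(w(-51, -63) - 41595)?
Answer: I*√41583 ≈ 203.92*I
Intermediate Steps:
√(w(-51, -63) - 41595) = √((-51 - 1*(-63)) - 41595) = √((-51 + 63) - 41595) = √(12 - 41595) = √(-41583) = I*√41583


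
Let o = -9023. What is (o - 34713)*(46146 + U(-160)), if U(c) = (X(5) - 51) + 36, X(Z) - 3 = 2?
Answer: -2017804096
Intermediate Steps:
X(Z) = 5 (X(Z) = 3 + 2 = 5)
U(c) = -10 (U(c) = (5 - 51) + 36 = -46 + 36 = -10)
(o - 34713)*(46146 + U(-160)) = (-9023 - 34713)*(46146 - 10) = -43736*46136 = -2017804096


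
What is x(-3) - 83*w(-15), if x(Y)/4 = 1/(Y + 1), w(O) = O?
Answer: 1243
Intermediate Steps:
x(Y) = 4/(1 + Y) (x(Y) = 4/(Y + 1) = 4/(1 + Y))
x(-3) - 83*w(-15) = 4/(1 - 3) - 83*(-15) = 4/(-2) + 1245 = 4*(-½) + 1245 = -2 + 1245 = 1243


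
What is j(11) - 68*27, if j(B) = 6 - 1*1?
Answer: -1831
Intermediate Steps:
j(B) = 5 (j(B) = 6 - 1 = 5)
j(11) - 68*27 = 5 - 68*27 = 5 - 1836 = -1831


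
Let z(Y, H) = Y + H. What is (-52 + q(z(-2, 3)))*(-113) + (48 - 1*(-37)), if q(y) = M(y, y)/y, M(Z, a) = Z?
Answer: 5848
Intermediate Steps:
z(Y, H) = H + Y
q(y) = 1 (q(y) = y/y = 1)
(-52 + q(z(-2, 3)))*(-113) + (48 - 1*(-37)) = (-52 + 1)*(-113) + (48 - 1*(-37)) = -51*(-113) + (48 + 37) = 5763 + 85 = 5848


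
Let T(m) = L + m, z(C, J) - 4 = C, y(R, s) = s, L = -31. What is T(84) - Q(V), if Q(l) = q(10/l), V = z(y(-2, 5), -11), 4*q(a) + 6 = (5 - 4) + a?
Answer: 1943/36 ≈ 53.972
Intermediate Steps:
z(C, J) = 4 + C
T(m) = -31 + m
q(a) = -5/4 + a/4 (q(a) = -3/2 + ((5 - 4) + a)/4 = -3/2 + (1 + a)/4 = -3/2 + (¼ + a/4) = -5/4 + a/4)
V = 9 (V = 4 + 5 = 9)
Q(l) = -5/4 + 5/(2*l) (Q(l) = -5/4 + (10/l)/4 = -5/4 + 5/(2*l))
T(84) - Q(V) = (-31 + 84) - 5*(2 - 1*9)/(4*9) = 53 - 5*(2 - 9)/(4*9) = 53 - 5*(-7)/(4*9) = 53 - 1*(-35/36) = 53 + 35/36 = 1943/36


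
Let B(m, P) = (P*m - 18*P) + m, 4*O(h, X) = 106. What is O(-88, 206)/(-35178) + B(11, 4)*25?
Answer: -29901353/70356 ≈ -425.00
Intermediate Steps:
O(h, X) = 53/2 (O(h, X) = (1/4)*106 = 53/2)
B(m, P) = m - 18*P + P*m (B(m, P) = (-18*P + P*m) + m = m - 18*P + P*m)
O(-88, 206)/(-35178) + B(11, 4)*25 = (53/2)/(-35178) + (11 - 18*4 + 4*11)*25 = (53/2)*(-1/35178) + (11 - 72 + 44)*25 = -53/70356 - 17*25 = -53/70356 - 425 = -29901353/70356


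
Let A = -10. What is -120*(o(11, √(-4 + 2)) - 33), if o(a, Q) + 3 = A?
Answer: 5520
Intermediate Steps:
o(a, Q) = -13 (o(a, Q) = -3 - 10 = -13)
-120*(o(11, √(-4 + 2)) - 33) = -120*(-13 - 33) = -120*(-46) = 5520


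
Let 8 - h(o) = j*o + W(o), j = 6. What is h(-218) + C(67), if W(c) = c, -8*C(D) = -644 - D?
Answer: 12983/8 ≈ 1622.9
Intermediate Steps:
C(D) = 161/2 + D/8 (C(D) = -(-644 - D)/8 = 161/2 + D/8)
h(o) = 8 - 7*o (h(o) = 8 - (6*o + o) = 8 - 7*o)
h(-218) + C(67) = (8 - 7*(-218)) + (161/2 + (1/8)*67) = (8 + 1526) + (161/2 + 67/8) = 1534 + 711/8 = 12983/8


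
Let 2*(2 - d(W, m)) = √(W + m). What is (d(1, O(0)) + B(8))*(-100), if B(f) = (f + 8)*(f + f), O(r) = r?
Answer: -25750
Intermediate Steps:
B(f) = 2*f*(8 + f) (B(f) = (8 + f)*(2*f) = 2*f*(8 + f))
d(W, m) = 2 - √(W + m)/2
(d(1, O(0)) + B(8))*(-100) = ((2 - √(1 + 0)/2) + 2*8*(8 + 8))*(-100) = ((2 - √1/2) + 2*8*16)*(-100) = ((2 - ½*1) + 256)*(-100) = ((2 - ½) + 256)*(-100) = (3/2 + 256)*(-100) = (515/2)*(-100) = -25750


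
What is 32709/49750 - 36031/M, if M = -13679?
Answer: 2239968661/680530250 ≈ 3.2915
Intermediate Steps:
32709/49750 - 36031/M = 32709/49750 - 36031/(-13679) = 32709*(1/49750) - 36031*(-1/13679) = 32709/49750 + 36031/13679 = 2239968661/680530250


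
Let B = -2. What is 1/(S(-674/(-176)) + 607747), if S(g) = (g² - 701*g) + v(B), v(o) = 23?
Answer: 7744/4685895593 ≈ 1.6526e-6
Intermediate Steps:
S(g) = 23 + g² - 701*g (S(g) = (g² - 701*g) + 23 = 23 + g² - 701*g)
1/(S(-674/(-176)) + 607747) = 1/((23 + (-674/(-176))² - (-472474)/(-176)) + 607747) = 1/((23 + (-674*(-1/176))² - (-472474)*(-1)/176) + 607747) = 1/((23 + (337/88)² - 701*337/88) + 607747) = 1/((23 + 113569/7744 - 236237/88) + 607747) = 1/(-20497175/7744 + 607747) = 1/(4685895593/7744) = 7744/4685895593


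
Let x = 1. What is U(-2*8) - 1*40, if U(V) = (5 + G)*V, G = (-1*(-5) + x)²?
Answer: -696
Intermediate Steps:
G = 36 (G = (-1*(-5) + 1)² = (5 + 1)² = 6² = 36)
U(V) = 41*V (U(V) = (5 + 36)*V = 41*V)
U(-2*8) - 1*40 = 41*(-2*8) - 1*40 = 41*(-16) - 40 = -656 - 40 = -696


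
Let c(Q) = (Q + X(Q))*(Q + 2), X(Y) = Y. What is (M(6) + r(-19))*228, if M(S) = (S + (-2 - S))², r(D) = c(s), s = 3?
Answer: 7752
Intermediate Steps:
c(Q) = 2*Q*(2 + Q) (c(Q) = (Q + Q)*(Q + 2) = (2*Q)*(2 + Q) = 2*Q*(2 + Q))
r(D) = 30 (r(D) = 2*3*(2 + 3) = 2*3*5 = 30)
M(S) = 4 (M(S) = (-2)² = 4)
(M(6) + r(-19))*228 = (4 + 30)*228 = 34*228 = 7752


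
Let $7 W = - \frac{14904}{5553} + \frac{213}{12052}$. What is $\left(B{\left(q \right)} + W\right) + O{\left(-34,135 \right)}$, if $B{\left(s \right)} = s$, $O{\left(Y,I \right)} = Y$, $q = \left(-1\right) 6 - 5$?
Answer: $- \frac{2362193151}{52052588} \approx -45.381$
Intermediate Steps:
$q = -11$ ($q = -6 - 5 = -11$)
$W = - \frac{19826691}{52052588}$ ($W = \frac{- \frac{14904}{5553} + \frac{213}{12052}}{7} = \frac{\left(-14904\right) \frac{1}{5553} + 213 \cdot \frac{1}{12052}}{7} = \frac{- \frac{1656}{617} + \frac{213}{12052}}{7} = \frac{1}{7} \left(- \frac{19826691}{7436084}\right) = - \frac{19826691}{52052588} \approx -0.3809$)
$\left(B{\left(q \right)} + W\right) + O{\left(-34,135 \right)} = \left(-11 - \frac{19826691}{52052588}\right) - 34 = - \frac{592405159}{52052588} - 34 = - \frac{2362193151}{52052588}$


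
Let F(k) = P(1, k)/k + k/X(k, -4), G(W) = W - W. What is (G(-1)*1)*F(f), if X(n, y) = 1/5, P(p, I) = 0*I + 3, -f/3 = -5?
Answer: 0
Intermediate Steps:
f = 15 (f = -3*(-5) = 15)
P(p, I) = 3 (P(p, I) = 0 + 3 = 3)
G(W) = 0
X(n, y) = ⅕
F(k) = 3/k + 5*k (F(k) = 3/k + k/(⅕) = 3/k + k*5 = 3/k + 5*k)
(G(-1)*1)*F(f) = (0*1)*(3/15 + 5*15) = 0*(3*(1/15) + 75) = 0*(⅕ + 75) = 0*(376/5) = 0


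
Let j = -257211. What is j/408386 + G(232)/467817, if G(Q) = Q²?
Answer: -98346710323/191049913362 ≈ -0.51477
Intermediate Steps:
j/408386 + G(232)/467817 = -257211/408386 + 232²/467817 = -257211*1/408386 + 53824*(1/467817) = -257211/408386 + 53824/467817 = -98346710323/191049913362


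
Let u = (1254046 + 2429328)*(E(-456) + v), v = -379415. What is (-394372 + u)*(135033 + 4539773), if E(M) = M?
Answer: -6541022957686379556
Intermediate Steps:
u = -1399206964754 (u = (1254046 + 2429328)*(-456 - 379415) = 3683374*(-379871) = -1399206964754)
(-394372 + u)*(135033 + 4539773) = (-394372 - 1399206964754)*(135033 + 4539773) = -1399207359126*4674806 = -6541022957686379556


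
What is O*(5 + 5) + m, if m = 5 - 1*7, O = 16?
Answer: 158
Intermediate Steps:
m = -2 (m = 5 - 7 = -2)
O*(5 + 5) + m = 16*(5 + 5) - 2 = 16*10 - 2 = 160 - 2 = 158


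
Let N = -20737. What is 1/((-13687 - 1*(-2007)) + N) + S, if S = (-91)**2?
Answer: 268445176/32417 ≈ 8281.0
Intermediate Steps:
S = 8281
1/((-13687 - 1*(-2007)) + N) + S = 1/((-13687 - 1*(-2007)) - 20737) + 8281 = 1/((-13687 + 2007) - 20737) + 8281 = 1/(-11680 - 20737) + 8281 = 1/(-32417) + 8281 = -1/32417 + 8281 = 268445176/32417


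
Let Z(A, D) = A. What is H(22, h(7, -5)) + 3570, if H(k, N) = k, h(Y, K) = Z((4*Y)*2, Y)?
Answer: 3592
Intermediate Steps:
h(Y, K) = 8*Y (h(Y, K) = (4*Y)*2 = 8*Y)
H(22, h(7, -5)) + 3570 = 22 + 3570 = 3592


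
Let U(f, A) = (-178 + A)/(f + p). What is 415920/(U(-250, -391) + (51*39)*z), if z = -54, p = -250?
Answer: -207960000/53702431 ≈ -3.8725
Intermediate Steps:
U(f, A) = (-178 + A)/(-250 + f) (U(f, A) = (-178 + A)/(f - 250) = (-178 + A)/(-250 + f))
415920/(U(-250, -391) + (51*39)*z) = 415920/((-178 - 391)/(-250 - 250) + (51*39)*(-54)) = 415920/(-569/(-500) + 1989*(-54)) = 415920/(-1/500*(-569) - 107406) = 415920/(569/500 - 107406) = 415920/(-53702431/500) = 415920*(-500/53702431) = -207960000/53702431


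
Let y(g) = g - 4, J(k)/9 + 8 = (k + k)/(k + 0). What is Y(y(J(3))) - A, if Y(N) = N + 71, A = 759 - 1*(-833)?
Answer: -1579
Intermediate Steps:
J(k) = -54 (J(k) = -72 + 9*((k + k)/(k + 0)) = -72 + 9*((2*k)/k) = -72 + 9*2 = -72 + 18 = -54)
y(g) = -4 + g
A = 1592 (A = 759 + 833 = 1592)
Y(N) = 71 + N
Y(y(J(3))) - A = (71 + (-4 - 54)) - 1*1592 = (71 - 58) - 1592 = 13 - 1592 = -1579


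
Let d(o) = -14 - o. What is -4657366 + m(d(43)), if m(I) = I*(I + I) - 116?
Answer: -4650984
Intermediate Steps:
m(I) = -116 + 2*I² (m(I) = I*(2*I) - 116 = 2*I² - 116 = -116 + 2*I²)
-4657366 + m(d(43)) = -4657366 + (-116 + 2*(-14 - 1*43)²) = -4657366 + (-116 + 2*(-14 - 43)²) = -4657366 + (-116 + 2*(-57)²) = -4657366 + (-116 + 2*3249) = -4657366 + (-116 + 6498) = -4657366 + 6382 = -4650984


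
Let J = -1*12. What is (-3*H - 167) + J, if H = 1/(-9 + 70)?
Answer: -10922/61 ≈ -179.05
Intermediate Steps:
J = -12
H = 1/61 ≈ 0.016393
(-3*H - 167) + J = (-3*1/61 - 167) - 12 = (-3/61 - 167) - 12 = -10190/61 - 12 = -10922/61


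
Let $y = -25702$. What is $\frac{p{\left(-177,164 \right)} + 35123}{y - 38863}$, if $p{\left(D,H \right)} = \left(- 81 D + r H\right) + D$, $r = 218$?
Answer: $- \frac{17007}{12913} \approx -1.317$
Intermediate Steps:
$p{\left(D,H \right)} = - 80 D + 218 H$ ($p{\left(D,H \right)} = \left(- 81 D + 218 H\right) + D = - 80 D + 218 H$)
$\frac{p{\left(-177,164 \right)} + 35123}{y - 38863} = \frac{\left(\left(-80\right) \left(-177\right) + 218 \cdot 164\right) + 35123}{-25702 - 38863} = \frac{\left(14160 + 35752\right) + 35123}{-64565} = \left(49912 + 35123\right) \left(- \frac{1}{64565}\right) = 85035 \left(- \frac{1}{64565}\right) = - \frac{17007}{12913}$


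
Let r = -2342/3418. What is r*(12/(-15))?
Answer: 4684/8545 ≈ 0.54816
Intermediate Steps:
r = -1171/1709 (r = -2342*1/3418 = -1171/1709 ≈ -0.68520)
r*(12/(-15)) = -14052/(1709*(-15)) = -14052*(-1)/(1709*15) = -1171/1709*(-⅘) = 4684/8545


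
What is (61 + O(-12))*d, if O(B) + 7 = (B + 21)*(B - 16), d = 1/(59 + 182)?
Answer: -198/241 ≈ -0.82158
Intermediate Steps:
d = 1/241 ≈ 0.0041494
O(B) = -7 + (-16 + B)*(21 + B) (O(B) = -7 + (B + 21)*(B - 16) = -7 + (21 + B)*(-16 + B) = -7 + (-16 + B)*(21 + B))
(61 + O(-12))*d = (61 + (-343 + (-12)² + 5*(-12)))*(1/241) = (61 + (-343 + 144 - 60))*(1/241) = (61 - 259)*(1/241) = -198*1/241 = -198/241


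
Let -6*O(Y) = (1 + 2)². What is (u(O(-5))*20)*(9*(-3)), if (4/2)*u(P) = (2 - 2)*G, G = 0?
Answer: 0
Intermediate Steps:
O(Y) = -3/2 (O(Y) = -(1 + 2)²/6 = -⅙*3² = -⅙*9 = -3/2)
u(P) = 0 (u(P) = ((2 - 2)*0)/2 = (0*0)/2 = (½)*0 = 0)
(u(O(-5))*20)*(9*(-3)) = (0*20)*(9*(-3)) = 0*(-27) = 0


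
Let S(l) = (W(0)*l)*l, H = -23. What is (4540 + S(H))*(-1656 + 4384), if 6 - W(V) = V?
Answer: 21043792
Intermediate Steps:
W(V) = 6 - V
S(l) = 6*l² (S(l) = ((6 - 1*0)*l)*l = ((6 + 0)*l)*l = (6*l)*l = 6*l²)
(4540 + S(H))*(-1656 + 4384) = (4540 + 6*(-23)²)*(-1656 + 4384) = (4540 + 6*529)*2728 = (4540 + 3174)*2728 = 7714*2728 = 21043792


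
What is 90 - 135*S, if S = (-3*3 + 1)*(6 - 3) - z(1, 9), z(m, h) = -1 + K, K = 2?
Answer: 3465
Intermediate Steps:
z(m, h) = 1 (z(m, h) = -1 + 2 = 1)
S = -25 (S = (-3*3 + 1)*(6 - 3) - 1*1 = (-9 + 1)*3 - 1 = -8*3 - 1 = -24 - 1 = -25)
90 - 135*S = 90 - 135*(-25) = 90 + 3375 = 3465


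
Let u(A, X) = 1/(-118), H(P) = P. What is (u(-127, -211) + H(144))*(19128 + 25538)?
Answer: 379460003/59 ≈ 6.4315e+6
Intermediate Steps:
u(A, X) = -1/118
(u(-127, -211) + H(144))*(19128 + 25538) = (-1/118 + 144)*(19128 + 25538) = (16991/118)*44666 = 379460003/59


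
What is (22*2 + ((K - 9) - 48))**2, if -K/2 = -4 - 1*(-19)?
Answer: 1849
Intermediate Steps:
K = -30 (K = -2*(-4 - 1*(-19)) = -2*(-4 + 19) = -2*15 = -30)
(22*2 + ((K - 9) - 48))**2 = (22*2 + ((-30 - 9) - 48))**2 = (44 + (-39 - 48))**2 = (44 - 87)**2 = (-43)**2 = 1849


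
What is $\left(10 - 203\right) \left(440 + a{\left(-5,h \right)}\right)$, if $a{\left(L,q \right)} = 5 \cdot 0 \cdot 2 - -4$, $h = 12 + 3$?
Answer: $-85692$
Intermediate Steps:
$h = 15$
$a{\left(L,q \right)} = 4$ ($a{\left(L,q \right)} = 0 \cdot 2 + 4 = 0 + 4 = 4$)
$\left(10 - 203\right) \left(440 + a{\left(-5,h \right)}\right) = \left(10 - 203\right) \left(440 + 4\right) = \left(-193\right) 444 = -85692$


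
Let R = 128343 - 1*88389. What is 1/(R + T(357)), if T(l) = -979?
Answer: 1/38975 ≈ 2.5657e-5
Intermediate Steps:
R = 39954 (R = 128343 - 88389 = 39954)
1/(R + T(357)) = 1/(39954 - 979) = 1/38975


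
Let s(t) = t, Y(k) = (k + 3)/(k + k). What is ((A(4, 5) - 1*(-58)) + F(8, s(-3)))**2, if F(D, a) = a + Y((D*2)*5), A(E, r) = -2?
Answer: 73324969/25600 ≈ 2864.3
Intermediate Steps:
Y(k) = (3 + k)/(2*k) (Y(k) = (3 + k)/((2*k)) = (3 + k)*(1/(2*k)) = (3 + k)/(2*k))
F(D, a) = a + (3 + 10*D)/(20*D) (F(D, a) = a + (3 + (D*2)*5)/(2*(((D*2)*5))) = a + (3 + (2*D)*5)/(2*(((2*D)*5))) = a + (3 + 10*D)/(2*((10*D))) = a + (1/(10*D))*(3 + 10*D)/2 = a + (3 + 10*D)/(20*D))
((A(4, 5) - 1*(-58)) + F(8, s(-3)))**2 = ((-2 - 1*(-58)) + (1/2 - 3 + (3/20)/8))**2 = ((-2 + 58) + (1/2 - 3 + (3/20)*(1/8)))**2 = (56 + (1/2 - 3 + 3/160))**2 = (56 - 397/160)**2 = (8563/160)**2 = 73324969/25600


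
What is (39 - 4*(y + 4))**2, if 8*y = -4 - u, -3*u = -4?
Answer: 5929/9 ≈ 658.78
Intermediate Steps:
u = 4/3 (u = -1/3*(-4) = 4/3 ≈ 1.3333)
y = -2/3 (y = (-4 - 1*4/3)/8 = (-4 - 4/3)/8 = (1/8)*(-16/3) = -2/3 ≈ -0.66667)
(39 - 4*(y + 4))**2 = (39 - 4*(-2/3 + 4))**2 = (39 - 4*10/3)**2 = (39 - 40/3)**2 = (77/3)**2 = 5929/9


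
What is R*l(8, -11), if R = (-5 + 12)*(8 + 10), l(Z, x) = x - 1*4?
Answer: -1890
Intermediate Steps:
l(Z, x) = -4 + x (l(Z, x) = x - 4 = -4 + x)
R = 126 (R = 7*18 = 126)
R*l(8, -11) = 126*(-4 - 11) = 126*(-15) = -1890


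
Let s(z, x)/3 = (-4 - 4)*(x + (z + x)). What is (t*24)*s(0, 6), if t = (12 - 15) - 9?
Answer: 82944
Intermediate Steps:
s(z, x) = -48*x - 24*z (s(z, x) = 3*((-4 - 4)*(x + (z + x))) = 3*(-8*(x + (x + z))) = 3*(-8*(z + 2*x)) = 3*(-16*x - 8*z) = -48*x - 24*z)
t = -12 (t = -3 - 9 = -12)
(t*24)*s(0, 6) = (-12*24)*(-48*6 - 24*0) = -288*(-288 + 0) = -288*(-288) = 82944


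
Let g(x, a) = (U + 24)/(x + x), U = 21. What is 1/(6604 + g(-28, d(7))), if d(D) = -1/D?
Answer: 56/369779 ≈ 0.00015144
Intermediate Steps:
g(x, a) = 45/(2*x) (g(x, a) = (21 + 24)/(x + x) = 45/((2*x)) = 45*(1/(2*x)) = 45/(2*x))
1/(6604 + g(-28, d(7))) = 1/(6604 + (45/2)/(-28)) = 1/(6604 + (45/2)*(-1/28)) = 1/(6604 - 45/56) = 1/(369779/56) = 56/369779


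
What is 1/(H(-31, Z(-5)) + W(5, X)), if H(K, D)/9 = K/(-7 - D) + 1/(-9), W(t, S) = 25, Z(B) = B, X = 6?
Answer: 2/327 ≈ 0.0061162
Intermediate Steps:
H(K, D) = -1 + 9*K/(-7 - D) (H(K, D) = 9*(K/(-7 - D) + 1/(-9)) = 9*(K/(-7 - D) + 1*(-⅑)) = 9*(K/(-7 - D) - ⅑) = 9*(-⅑ + K/(-7 - D)) = -1 + 9*K/(-7 - D))
1/(H(-31, Z(-5)) + W(5, X)) = 1/((-7 - 1*(-5) - 9*(-31))/(7 - 5) + 25) = 1/((-7 + 5 + 279)/2 + 25) = 1/((½)*277 + 25) = 1/(277/2 + 25) = 1/(327/2) = 2/327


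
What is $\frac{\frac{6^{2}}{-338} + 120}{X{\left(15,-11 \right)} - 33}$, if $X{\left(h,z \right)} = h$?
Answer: $- \frac{3377}{507} \approx -6.6608$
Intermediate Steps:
$\frac{\frac{6^{2}}{-338} + 120}{X{\left(15,-11 \right)} - 33} = \frac{\frac{6^{2}}{-338} + 120}{15 - 33} = \frac{36 \left(- \frac{1}{338}\right) + 120}{-18} = \left(- \frac{18}{169} + 120\right) \left(- \frac{1}{18}\right) = \frac{20262}{169} \left(- \frac{1}{18}\right) = - \frac{3377}{507}$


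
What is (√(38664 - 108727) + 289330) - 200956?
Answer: 88374 + I*√70063 ≈ 88374.0 + 264.69*I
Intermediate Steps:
(√(38664 - 108727) + 289330) - 200956 = (√(-70063) + 289330) - 200956 = (I*√70063 + 289330) - 200956 = (289330 + I*√70063) - 200956 = 88374 + I*√70063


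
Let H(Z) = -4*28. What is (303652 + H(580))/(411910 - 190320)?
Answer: 30354/22159 ≈ 1.3698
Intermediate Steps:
H(Z) = -112
(303652 + H(580))/(411910 - 190320) = (303652 - 112)/(411910 - 190320) = 303540/221590 = 303540*(1/221590) = 30354/22159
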